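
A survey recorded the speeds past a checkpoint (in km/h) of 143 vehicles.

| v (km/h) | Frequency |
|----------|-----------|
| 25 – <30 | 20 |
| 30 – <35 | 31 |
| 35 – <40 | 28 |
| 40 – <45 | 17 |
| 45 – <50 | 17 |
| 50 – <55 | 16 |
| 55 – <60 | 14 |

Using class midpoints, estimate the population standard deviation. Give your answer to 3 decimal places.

9.486

Midpoints: 27.5, 32.5, 37.5, 42.5, 47.5, 52.5, 57.5
n = 143, Σfm = 5782.5, mean = 40.4371
Σfm² = 246693.75
Σf(m − x̄)² = Σfm² − (Σfm)²/n = 246693.75 − 5782.5²/143 = 12866.4336
Population variance = 12866.4336 / 143 = 89.9751
Standard deviation = √89.9751 = 9.4855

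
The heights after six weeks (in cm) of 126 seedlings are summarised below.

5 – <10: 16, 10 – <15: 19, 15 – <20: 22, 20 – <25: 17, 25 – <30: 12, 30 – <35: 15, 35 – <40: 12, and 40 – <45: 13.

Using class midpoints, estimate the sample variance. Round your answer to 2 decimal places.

Midpoints: 7.5, 12.5, 17.5, 22.5, 27.5, 32.5, 37.5, 42.5
n = 126, Σfm = 2945, mean = 23.3730
Σfm² = 84487.5
Σf(m − x̄)² = Σfm² − (Σfm)²/n = 84487.5 − 2945²/126 = 15653.9683
Sample variance = 15653.9683 / 125 = 125.2317

125.23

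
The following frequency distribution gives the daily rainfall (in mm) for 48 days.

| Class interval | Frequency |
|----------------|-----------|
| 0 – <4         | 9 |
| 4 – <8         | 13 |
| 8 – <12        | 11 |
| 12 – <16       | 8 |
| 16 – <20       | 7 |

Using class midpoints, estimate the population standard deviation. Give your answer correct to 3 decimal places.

Midpoints: 2, 6, 10, 14, 18
n = 48, Σfm = 444, mean = 9.2500
Σfm² = 5440
Σf(m − x̄)² = Σfm² − (Σfm)²/n = 5440 − 444²/48 = 1333.0000
Population variance = 1333.0000 / 48 = 27.7708
Standard deviation = √27.7708 = 5.2698

5.270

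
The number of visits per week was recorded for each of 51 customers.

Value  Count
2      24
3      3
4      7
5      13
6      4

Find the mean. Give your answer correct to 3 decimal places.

Values: 2, 3, 4, 5, 6
Σfx = 24×2 + 3×3 + 7×4 + 13×5 + 4×6 = 174
n = Σf = 51
Mean = 174 / 51 = 3.4118

3.412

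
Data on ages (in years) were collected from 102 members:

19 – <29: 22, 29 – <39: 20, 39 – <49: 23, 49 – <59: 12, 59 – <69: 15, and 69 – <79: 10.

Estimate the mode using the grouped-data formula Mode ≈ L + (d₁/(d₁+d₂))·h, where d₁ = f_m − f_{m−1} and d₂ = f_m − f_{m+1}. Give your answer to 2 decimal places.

Modal class: 39 – <49 (highest frequency 23).
d₁ = 23 − 20 = 3, d₂ = 23 − 12 = 11
Mode ≈ 39 + (3/(3+11)) × 10 = 39 + 2.1429 = 41.1429

41.14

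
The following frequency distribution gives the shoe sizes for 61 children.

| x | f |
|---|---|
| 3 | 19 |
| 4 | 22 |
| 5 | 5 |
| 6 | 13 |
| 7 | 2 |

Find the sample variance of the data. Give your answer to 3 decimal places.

1.478

Values: 3, 4, 5, 6, 7
n = 61, Σfx = 262, mean = 4.2951
Σfx² = 1214
Σf(x − x̄)² = Σfx² − (Σfx)²/n = 1214 − 262²/61 = 88.6885
Sample variance = 88.6885 / 60 = 1.4781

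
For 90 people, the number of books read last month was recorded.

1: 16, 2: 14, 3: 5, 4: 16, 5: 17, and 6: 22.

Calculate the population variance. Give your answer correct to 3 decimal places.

3.395

Values: 1, 2, 3, 4, 5, 6
n = 90, Σfx = 340, mean = 3.7778
Σfx² = 1590
Σf(x − x̄)² = Σfx² − (Σfx)²/n = 1590 − 340²/90 = 305.5556
Population variance = 305.5556 / 90 = 3.3951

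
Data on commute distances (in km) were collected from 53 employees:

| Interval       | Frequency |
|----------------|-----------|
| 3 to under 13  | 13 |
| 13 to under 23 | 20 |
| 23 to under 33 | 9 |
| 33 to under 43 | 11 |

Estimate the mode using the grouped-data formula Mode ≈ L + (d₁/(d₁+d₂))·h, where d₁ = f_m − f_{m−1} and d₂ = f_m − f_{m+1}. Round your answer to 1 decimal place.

Modal class: 13 to under 23 (highest frequency 20).
d₁ = 20 − 13 = 7, d₂ = 20 − 9 = 11
Mode ≈ 13 + (7/(7+11)) × 10 = 13 + 3.8889 = 16.8889

16.9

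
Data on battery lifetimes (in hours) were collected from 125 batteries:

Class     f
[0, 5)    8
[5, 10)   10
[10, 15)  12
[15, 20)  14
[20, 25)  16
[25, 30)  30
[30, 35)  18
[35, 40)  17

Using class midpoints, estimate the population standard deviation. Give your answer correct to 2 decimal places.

10.32

Midpoints: 2.5, 7.5, 12.5, 17.5, 22.5, 27.5, 32.5, 37.5
n = 125, Σfm = 2897.5, mean = 23.1800
Σfm² = 80481.25
Σf(m − x̄)² = Σfm² − (Σfm)²/n = 80481.25 − 2897.5²/125 = 13317.2000
Population variance = 13317.2000 / 125 = 106.5376
Standard deviation = √106.5376 = 10.3217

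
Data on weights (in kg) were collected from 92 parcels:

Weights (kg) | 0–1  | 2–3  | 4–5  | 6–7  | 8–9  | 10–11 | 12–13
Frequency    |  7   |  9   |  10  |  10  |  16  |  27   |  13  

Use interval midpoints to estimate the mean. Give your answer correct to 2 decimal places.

Midpoints: 0.5, 2.5, 4.5, 6.5, 8.5, 10.5, 12.5
Σfm = 7×0.5 + 9×2.5 + 10×4.5 + 10×6.5 + 16×8.5 + 27×10.5 + 13×12.5 = 718
n = Σf = 92
Mean = 718 / 92 = 7.8043

7.80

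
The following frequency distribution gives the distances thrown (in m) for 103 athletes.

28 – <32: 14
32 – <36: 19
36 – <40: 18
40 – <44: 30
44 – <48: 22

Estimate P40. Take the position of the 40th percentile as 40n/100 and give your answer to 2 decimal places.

Cumulative frequencies: 14, 33, 51, 81, 103
n = 103; position = 40n/100 = 41.2.
This falls in the class 36 – <40: L = 36, F = 33, f = 18, h = 4.
40th percentile ≈ 36 + ((41.2 − 33) / 18) × 4 = 37.8222

37.82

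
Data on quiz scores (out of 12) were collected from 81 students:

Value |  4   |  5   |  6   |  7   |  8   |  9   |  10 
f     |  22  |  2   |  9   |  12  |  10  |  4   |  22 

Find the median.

Cumulative frequencies: 22, 24, 33, 45, 55, 59, 81
n = 81, so the median is the value in position (n+1)/2 = 41.
Position 41 falls at value 7.

7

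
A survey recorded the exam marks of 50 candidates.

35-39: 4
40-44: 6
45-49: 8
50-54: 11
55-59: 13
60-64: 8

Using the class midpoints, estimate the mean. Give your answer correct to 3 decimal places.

51.700

Midpoints: 37, 42, 47, 52, 57, 62
Σfm = 4×37 + 6×42 + 8×47 + 11×52 + 13×57 + 8×62 = 2585
n = Σf = 50
Mean = 2585 / 50 = 51.7000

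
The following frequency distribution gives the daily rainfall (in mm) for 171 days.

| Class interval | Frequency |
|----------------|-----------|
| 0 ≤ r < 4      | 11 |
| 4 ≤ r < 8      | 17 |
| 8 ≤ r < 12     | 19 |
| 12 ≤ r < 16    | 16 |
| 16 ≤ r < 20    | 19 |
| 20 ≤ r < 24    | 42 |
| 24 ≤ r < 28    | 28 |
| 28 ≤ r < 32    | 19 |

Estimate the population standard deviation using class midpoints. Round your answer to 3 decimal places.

Midpoints: 2, 6, 10, 14, 18, 22, 26, 30
n = 171, Σfm = 3102, mean = 18.1404
Σfm² = 68204
Σf(m − x̄)² = Σfm² − (Σfm)²/n = 68204 − 3102²/171 = 11932.6316
Population variance = 11932.6316 / 171 = 69.7815
Standard deviation = √69.7815 = 8.3535

8.354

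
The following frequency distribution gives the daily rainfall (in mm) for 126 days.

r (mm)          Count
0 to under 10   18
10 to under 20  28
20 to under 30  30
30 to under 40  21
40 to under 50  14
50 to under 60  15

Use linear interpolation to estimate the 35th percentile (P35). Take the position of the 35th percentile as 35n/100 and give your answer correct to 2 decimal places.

19.32

Cumulative frequencies: 18, 46, 76, 97, 111, 126
n = 126; position = 35n/100 = 44.1.
This falls in the class 10 to under 20: L = 10, F = 18, f = 28, h = 10.
35th percentile ≈ 10 + ((44.1 − 18) / 28) × 10 = 19.3214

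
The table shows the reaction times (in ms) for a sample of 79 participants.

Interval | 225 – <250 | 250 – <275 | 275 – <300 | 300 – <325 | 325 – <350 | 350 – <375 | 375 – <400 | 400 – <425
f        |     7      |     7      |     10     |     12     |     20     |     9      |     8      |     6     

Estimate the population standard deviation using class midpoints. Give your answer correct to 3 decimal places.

49.019

Midpoints: 237.5, 262.5, 287.5, 312.5, 337.5, 362.5, 387.5, 412.5
n = 79, Σfm = 25712.5, mean = 325.4747
Σfm² = 8558593.75
Σf(m − x̄)² = Σfm² − (Σfm)²/n = 8558593.75 − 25712.5²/79 = 189825.9494
Population variance = 189825.9494 / 79 = 2402.8601
Standard deviation = √2402.8601 = 49.0190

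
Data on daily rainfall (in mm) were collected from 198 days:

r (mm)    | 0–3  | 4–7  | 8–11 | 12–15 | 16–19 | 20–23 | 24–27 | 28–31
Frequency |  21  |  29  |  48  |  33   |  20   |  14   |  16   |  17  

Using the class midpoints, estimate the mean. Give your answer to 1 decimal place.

Midpoints: 1.5, 5.5, 9.5, 13.5, 17.5, 21.5, 25.5, 29.5
Σfm = 21×1.5 + 29×5.5 + 48×9.5 + 33×13.5 + 20×17.5 + 14×21.5 + 16×25.5 + 17×29.5 = 2653
n = Σf = 198
Mean = 2653 / 198 = 13.3990

13.4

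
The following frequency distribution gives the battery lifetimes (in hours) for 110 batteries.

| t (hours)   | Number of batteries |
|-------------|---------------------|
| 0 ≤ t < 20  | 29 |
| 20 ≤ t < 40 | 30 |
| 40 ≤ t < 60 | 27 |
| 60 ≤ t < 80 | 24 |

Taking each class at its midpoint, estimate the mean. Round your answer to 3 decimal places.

38.364

Midpoints: 10, 30, 50, 70
Σfm = 29×10 + 30×30 + 27×50 + 24×70 = 4220
n = Σf = 110
Mean = 4220 / 110 = 38.3636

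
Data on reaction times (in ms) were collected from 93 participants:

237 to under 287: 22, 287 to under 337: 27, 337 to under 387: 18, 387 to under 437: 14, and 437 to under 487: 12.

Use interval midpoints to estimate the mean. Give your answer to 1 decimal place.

344.3

Midpoints: 262, 312, 362, 412, 462
Σfm = 22×262 + 27×312 + 18×362 + 14×412 + 12×462 = 32016
n = Σf = 93
Mean = 32016 / 93 = 344.2581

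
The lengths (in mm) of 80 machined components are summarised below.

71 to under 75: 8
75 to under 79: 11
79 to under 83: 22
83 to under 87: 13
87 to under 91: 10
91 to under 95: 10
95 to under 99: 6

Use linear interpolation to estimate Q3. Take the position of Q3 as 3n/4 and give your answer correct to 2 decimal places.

89.40

Cumulative frequencies: 8, 19, 41, 54, 64, 74, 80
n = 80; position = 3n/4 = 60.
This falls in the class 87 to under 91: L = 87, F = 54, f = 10, h = 4.
Upper quartile ≈ 87 + ((60 − 54) / 10) × 4 = 89.4000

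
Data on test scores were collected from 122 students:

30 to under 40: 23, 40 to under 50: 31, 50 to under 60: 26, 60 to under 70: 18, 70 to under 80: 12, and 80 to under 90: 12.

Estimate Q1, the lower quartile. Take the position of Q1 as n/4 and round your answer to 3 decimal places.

Cumulative frequencies: 23, 54, 80, 98, 110, 122
n = 122; position = n/4 = 30.5.
This falls in the class 40 to under 50: L = 40, F = 23, f = 31, h = 10.
Lower quartile ≈ 40 + ((30.5 − 23) / 31) × 10 = 42.4194

42.419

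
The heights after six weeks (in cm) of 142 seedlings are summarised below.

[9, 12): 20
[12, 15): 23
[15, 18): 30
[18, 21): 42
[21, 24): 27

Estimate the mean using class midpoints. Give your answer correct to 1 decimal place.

Midpoints: 10.5, 13.5, 16.5, 19.5, 22.5
Σfm = 20×10.5 + 23×13.5 + 30×16.5 + 42×19.5 + 27×22.5 = 2442
n = Σf = 142
Mean = 2442 / 142 = 17.1972

17.2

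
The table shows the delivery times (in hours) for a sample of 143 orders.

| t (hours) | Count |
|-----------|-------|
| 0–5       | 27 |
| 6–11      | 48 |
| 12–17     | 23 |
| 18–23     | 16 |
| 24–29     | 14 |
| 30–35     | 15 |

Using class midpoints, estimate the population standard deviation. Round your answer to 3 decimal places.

9.544

Midpoints: 2.5, 8.5, 14.5, 20.5, 26.5, 32.5
n = 143, Σfm = 1995.5, mean = 13.9545
Σfm² = 40871.75
Σf(m − x̄)² = Σfm² − (Σfm)²/n = 40871.75 − 1995.5²/143 = 13025.4545
Population variance = 13025.4545 / 143 = 91.0871
Standard deviation = √91.0871 = 9.5440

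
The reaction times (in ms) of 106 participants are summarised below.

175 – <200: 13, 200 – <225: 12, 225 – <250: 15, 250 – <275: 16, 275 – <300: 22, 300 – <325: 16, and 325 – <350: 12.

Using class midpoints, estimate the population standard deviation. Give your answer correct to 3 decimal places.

46.874

Midpoints: 187.5, 212.5, 237.5, 262.5, 287.5, 312.5, 337.5
n = 106, Σfm = 28125, mean = 265.3302
Σfm² = 7695312.5
Σf(m − x̄)² = Σfm² − (Σfm)²/n = 7695312.5 − 28125²/106 = 232900.9434
Population variance = 232900.9434 / 106 = 2197.1787
Standard deviation = √2197.1787 = 46.8741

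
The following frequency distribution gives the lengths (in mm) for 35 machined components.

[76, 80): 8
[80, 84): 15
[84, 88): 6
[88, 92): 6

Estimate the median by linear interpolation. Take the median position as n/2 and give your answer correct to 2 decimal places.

Cumulative frequencies: 8, 23, 29, 35
n = 35; position = n/2 = 17.5.
This falls in the class [80, 84): L = 80, F = 8, f = 15, h = 4.
Median ≈ 80 + ((17.5 − 8) / 15) × 4 = 82.5333

82.53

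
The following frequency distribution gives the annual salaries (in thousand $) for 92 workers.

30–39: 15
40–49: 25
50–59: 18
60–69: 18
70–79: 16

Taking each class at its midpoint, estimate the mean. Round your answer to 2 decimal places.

Midpoints: 34.5, 44.5, 54.5, 64.5, 74.5
Σfm = 15×34.5 + 25×44.5 + 18×54.5 + 18×64.5 + 16×74.5 = 4964
n = Σf = 92
Mean = 4964 / 92 = 53.9565

53.96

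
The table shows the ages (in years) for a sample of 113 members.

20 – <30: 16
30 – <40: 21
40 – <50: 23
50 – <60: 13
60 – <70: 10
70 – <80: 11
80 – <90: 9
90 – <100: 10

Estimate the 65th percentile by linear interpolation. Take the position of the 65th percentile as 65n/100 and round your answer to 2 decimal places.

60.45

Cumulative frequencies: 16, 37, 60, 73, 83, 94, 103, 113
n = 113; position = 65n/100 = 73.45.
This falls in the class 60 – <70: L = 60, F = 73, f = 10, h = 10.
65th percentile ≈ 60 + ((73.45 − 73) / 10) × 10 = 60.4500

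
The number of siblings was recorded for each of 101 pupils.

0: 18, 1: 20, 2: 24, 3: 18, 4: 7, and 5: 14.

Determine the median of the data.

2

Cumulative frequencies: 18, 38, 62, 80, 87, 101
n = 101, so the median is the value in position (n+1)/2 = 51.
Position 51 falls at value 2.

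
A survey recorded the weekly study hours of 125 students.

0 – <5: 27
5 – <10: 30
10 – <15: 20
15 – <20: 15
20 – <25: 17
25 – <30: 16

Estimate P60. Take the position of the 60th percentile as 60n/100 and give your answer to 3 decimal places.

Cumulative frequencies: 27, 57, 77, 92, 109, 125
n = 125; position = 60n/100 = 75.
This falls in the class 10 – <15: L = 10, F = 57, f = 20, h = 5.
60th percentile ≈ 10 + ((75 − 57) / 20) × 5 = 14.5000

14.500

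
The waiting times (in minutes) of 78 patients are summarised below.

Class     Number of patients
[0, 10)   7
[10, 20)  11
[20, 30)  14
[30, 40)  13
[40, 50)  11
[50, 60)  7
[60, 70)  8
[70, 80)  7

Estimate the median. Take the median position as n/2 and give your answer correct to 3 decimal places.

35.385

Cumulative frequencies: 7, 18, 32, 45, 56, 63, 71, 78
n = 78; position = n/2 = 39.
This falls in the class [30, 40): L = 30, F = 32, f = 13, h = 10.
Median ≈ 30 + ((39 − 32) / 13) × 10 = 35.3846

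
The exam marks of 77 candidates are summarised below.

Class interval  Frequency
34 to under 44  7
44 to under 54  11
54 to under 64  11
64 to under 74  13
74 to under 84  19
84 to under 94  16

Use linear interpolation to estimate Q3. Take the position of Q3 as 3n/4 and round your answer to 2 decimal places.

Cumulative frequencies: 7, 18, 29, 42, 61, 77
n = 77; position = 3n/4 = 57.75.
This falls in the class 74 to under 84: L = 74, F = 42, f = 19, h = 10.
Upper quartile ≈ 74 + ((57.75 − 42) / 19) × 10 = 82.2895

82.29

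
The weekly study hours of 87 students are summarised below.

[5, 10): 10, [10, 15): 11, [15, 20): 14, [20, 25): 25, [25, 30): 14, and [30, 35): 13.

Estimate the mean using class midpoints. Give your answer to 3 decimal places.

21.006

Midpoints: 7.5, 12.5, 17.5, 22.5, 27.5, 32.5
Σfm = 10×7.5 + 11×12.5 + 14×17.5 + 25×22.5 + 14×27.5 + 13×32.5 = 1827.5
n = Σf = 87
Mean = 1827.5 / 87 = 21.0057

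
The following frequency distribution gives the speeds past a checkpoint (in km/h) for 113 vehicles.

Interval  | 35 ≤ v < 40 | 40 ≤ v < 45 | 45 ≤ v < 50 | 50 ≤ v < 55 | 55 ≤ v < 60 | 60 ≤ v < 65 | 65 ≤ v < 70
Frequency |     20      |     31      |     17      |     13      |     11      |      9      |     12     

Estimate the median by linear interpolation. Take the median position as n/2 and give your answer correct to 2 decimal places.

Cumulative frequencies: 20, 51, 68, 81, 92, 101, 113
n = 113; position = n/2 = 56.5.
This falls in the class 45 ≤ v < 50: L = 45, F = 51, f = 17, h = 5.
Median ≈ 45 + ((56.5 − 51) / 17) × 5 = 46.6176

46.62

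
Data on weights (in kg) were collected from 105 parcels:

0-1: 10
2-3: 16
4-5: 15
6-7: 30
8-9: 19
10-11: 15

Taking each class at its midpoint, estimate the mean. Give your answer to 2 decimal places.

Midpoints: 0.5, 2.5, 4.5, 6.5, 8.5, 10.5
Σfm = 10×0.5 + 16×2.5 + 15×4.5 + 30×6.5 + 19×8.5 + 15×10.5 = 626.5
n = Σf = 105
Mean = 626.5 / 105 = 5.9667

5.97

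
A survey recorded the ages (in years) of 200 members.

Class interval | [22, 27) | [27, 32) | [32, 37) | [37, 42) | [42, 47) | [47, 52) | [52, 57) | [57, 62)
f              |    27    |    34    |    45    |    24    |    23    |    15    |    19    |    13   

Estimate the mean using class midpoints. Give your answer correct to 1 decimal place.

Midpoints: 24.5, 29.5, 34.5, 39.5, 44.5, 49.5, 54.5, 59.5
Σfm = 27×24.5 + 34×29.5 + 45×34.5 + 24×39.5 + 23×44.5 + 15×49.5 + 19×54.5 + 13×59.5 = 7740
n = Σf = 200
Mean = 7740 / 200 = 38.7000

38.7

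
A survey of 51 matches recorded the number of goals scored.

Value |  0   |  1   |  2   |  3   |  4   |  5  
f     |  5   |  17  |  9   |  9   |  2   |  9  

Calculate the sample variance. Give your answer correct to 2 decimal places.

Values: 0, 1, 2, 3, 4, 5
n = 51, Σfx = 115, mean = 2.2549
Σfx² = 391
Σf(x − x̄)² = Σfx² − (Σfx)²/n = 391 − 115²/51 = 131.6863
Sample variance = 131.6863 / 50 = 2.6337

2.63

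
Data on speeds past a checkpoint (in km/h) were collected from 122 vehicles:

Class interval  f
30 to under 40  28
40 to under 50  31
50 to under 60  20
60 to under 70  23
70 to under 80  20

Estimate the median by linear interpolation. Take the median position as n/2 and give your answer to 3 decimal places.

Cumulative frequencies: 28, 59, 79, 102, 122
n = 122; position = n/2 = 61.
This falls in the class 50 to under 60: L = 50, F = 59, f = 20, h = 10.
Median ≈ 50 + ((61 − 59) / 20) × 10 = 51.0000

51.000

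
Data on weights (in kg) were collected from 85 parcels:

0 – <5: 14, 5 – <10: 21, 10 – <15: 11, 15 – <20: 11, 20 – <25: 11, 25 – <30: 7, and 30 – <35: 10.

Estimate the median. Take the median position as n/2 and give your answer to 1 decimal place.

Cumulative frequencies: 14, 35, 46, 57, 68, 75, 85
n = 85; position = n/2 = 42.5.
This falls in the class 10 – <15: L = 10, F = 35, f = 11, h = 5.
Median ≈ 10 + ((42.5 − 35) / 11) × 5 = 13.4091

13.4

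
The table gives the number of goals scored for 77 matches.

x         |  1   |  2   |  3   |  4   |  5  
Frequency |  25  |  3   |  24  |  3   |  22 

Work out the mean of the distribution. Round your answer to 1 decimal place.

2.9

Values: 1, 2, 3, 4, 5
Σfx = 25×1 + 3×2 + 24×3 + 3×4 + 22×5 = 225
n = Σf = 77
Mean = 225 / 77 = 2.9221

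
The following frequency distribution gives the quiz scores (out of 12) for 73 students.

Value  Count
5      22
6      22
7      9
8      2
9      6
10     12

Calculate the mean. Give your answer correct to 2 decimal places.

Values: 5, 6, 7, 8, 9, 10
Σfx = 22×5 + 22×6 + 9×7 + 2×8 + 6×9 + 12×10 = 495
n = Σf = 73
Mean = 495 / 73 = 6.7808

6.78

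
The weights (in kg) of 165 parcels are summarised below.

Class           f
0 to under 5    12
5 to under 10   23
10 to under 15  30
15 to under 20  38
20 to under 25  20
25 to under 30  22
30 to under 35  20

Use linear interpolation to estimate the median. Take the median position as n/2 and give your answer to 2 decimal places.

Cumulative frequencies: 12, 35, 65, 103, 123, 145, 165
n = 165; position = n/2 = 82.5.
This falls in the class 15 to under 20: L = 15, F = 65, f = 38, h = 5.
Median ≈ 15 + ((82.5 − 65) / 38) × 5 = 17.3026

17.30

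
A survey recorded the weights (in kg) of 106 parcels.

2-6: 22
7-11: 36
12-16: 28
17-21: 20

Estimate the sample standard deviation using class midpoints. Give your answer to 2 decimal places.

5.12

Midpoints: 4, 9, 14, 19
n = 106, Σfm = 1184, mean = 11.1698
Σfm² = 15976
Σf(m − x̄)² = Σfm² − (Σfm)²/n = 15976 − 1184²/106 = 2750.9434
Sample variance = 2750.9434 / 105 = 26.1995
Standard deviation = √26.1995 = 5.1185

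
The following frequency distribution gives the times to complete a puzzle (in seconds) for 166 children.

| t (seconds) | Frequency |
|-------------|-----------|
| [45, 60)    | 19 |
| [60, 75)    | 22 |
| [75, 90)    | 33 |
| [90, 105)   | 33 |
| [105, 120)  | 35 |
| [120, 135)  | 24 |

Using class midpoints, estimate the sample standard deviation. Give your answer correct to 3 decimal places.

Midpoints: 52.5, 67.5, 82.5, 97.5, 112.5, 127.5
n = 166, Σfm = 15420, mean = 92.8916
Σfm² = 1524037.5
Σf(m − x̄)² = Σfm² − (Σfm)²/n = 1524037.5 − 15420²/166 = 91649.5482
Sample variance = 91649.5482 / 165 = 555.4518
Standard deviation = √555.4518 = 23.5680

23.568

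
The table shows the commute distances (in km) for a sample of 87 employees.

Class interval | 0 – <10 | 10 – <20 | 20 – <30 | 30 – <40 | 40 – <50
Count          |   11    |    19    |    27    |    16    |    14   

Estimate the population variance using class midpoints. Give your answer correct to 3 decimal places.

Midpoints: 5, 15, 25, 35, 45
n = 87, Σfm = 2205, mean = 25.3448
Σfm² = 69375
Σf(m − x̄)² = Σfm² − (Σfm)²/n = 69375 − 2205²/87 = 13489.6552
Population variance = 13489.6552 / 87 = 155.0535

155.054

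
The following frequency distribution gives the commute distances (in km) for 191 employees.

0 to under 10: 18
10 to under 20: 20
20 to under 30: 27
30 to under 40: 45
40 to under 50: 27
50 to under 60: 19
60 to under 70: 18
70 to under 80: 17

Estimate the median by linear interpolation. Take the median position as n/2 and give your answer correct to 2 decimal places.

Cumulative frequencies: 18, 38, 65, 110, 137, 156, 174, 191
n = 191; position = n/2 = 95.5.
This falls in the class 30 to under 40: L = 30, F = 65, f = 45, h = 10.
Median ≈ 30 + ((95.5 − 65) / 45) × 10 = 36.7778

36.78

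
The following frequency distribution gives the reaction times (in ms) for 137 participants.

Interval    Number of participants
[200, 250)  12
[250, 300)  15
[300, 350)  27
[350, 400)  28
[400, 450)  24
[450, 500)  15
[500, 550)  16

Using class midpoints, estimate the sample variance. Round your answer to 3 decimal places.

Midpoints: 225, 275, 325, 375, 425, 475, 525
n = 137, Σfm = 51825, mean = 378.2847
Σfm² = 20660625
Σf(m − x̄)² = Σfm² − (Σfm)²/n = 20660625 − 51825²/137 = 1056021.8978
Sample variance = 1056021.8978 / 136 = 7764.8669

7764.867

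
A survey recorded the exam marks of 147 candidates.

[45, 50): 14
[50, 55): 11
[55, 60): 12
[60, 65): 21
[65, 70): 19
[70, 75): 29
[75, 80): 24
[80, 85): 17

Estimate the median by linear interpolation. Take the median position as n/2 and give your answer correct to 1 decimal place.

Cumulative frequencies: 14, 25, 37, 58, 77, 106, 130, 147
n = 147; position = n/2 = 73.5.
This falls in the class [65, 70): L = 65, F = 58, f = 19, h = 5.
Median ≈ 65 + ((73.5 − 58) / 19) × 5 = 69.0789

69.1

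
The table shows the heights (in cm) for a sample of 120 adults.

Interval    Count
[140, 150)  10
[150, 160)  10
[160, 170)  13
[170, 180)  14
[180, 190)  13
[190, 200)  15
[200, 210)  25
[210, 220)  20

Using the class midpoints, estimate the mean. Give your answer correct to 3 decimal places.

186.250

Midpoints: 145, 155, 165, 175, 185, 195, 205, 215
Σfm = 10×145 + 10×155 + 13×165 + 14×175 + 13×185 + 15×195 + 25×205 + 20×215 = 22350
n = Σf = 120
Mean = 22350 / 120 = 186.2500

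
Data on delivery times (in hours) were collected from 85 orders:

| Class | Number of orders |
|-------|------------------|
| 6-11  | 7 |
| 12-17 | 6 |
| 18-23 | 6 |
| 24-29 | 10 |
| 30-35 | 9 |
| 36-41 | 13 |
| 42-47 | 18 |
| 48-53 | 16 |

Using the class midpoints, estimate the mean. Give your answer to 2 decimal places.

34.55

Midpoints: 8.5, 14.5, 20.5, 26.5, 32.5, 38.5, 44.5, 50.5
Σfm = 7×8.5 + 6×14.5 + 6×20.5 + 10×26.5 + 9×32.5 + 13×38.5 + 18×44.5 + 16×50.5 = 2936.5
n = Σf = 85
Mean = 2936.5 / 85 = 34.5471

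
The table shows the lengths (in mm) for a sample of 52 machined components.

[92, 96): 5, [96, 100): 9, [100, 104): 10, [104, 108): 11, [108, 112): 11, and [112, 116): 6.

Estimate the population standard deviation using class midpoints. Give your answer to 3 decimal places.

Midpoints: 94, 98, 102, 106, 110, 114
n = 52, Σfm = 5432, mean = 104.4615
Σfm² = 569328
Σf(m − x̄)² = Σfm² − (Σfm)²/n = 569328 − 5432²/52 = 1892.9231
Population variance = 1892.9231 / 52 = 36.4024
Standard deviation = √36.4024 = 6.0334

6.033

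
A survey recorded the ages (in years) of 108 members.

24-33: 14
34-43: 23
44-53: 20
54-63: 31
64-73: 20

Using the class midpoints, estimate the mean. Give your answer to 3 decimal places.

50.352

Midpoints: 28.5, 38.5, 48.5, 58.5, 68.5
Σfm = 14×28.5 + 23×38.5 + 20×48.5 + 31×58.5 + 20×68.5 = 5438
n = Σf = 108
Mean = 5438 / 108 = 50.3519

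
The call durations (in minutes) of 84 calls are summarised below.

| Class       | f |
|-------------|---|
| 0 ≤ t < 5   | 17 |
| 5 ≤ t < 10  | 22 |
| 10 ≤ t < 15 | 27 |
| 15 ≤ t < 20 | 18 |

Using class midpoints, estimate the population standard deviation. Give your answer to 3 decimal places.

5.199

Midpoints: 2.5, 7.5, 12.5, 17.5
n = 84, Σfm = 860, mean = 10.2381
Σfm² = 11075
Σf(m − x̄)² = Σfm² − (Σfm)²/n = 11075 − 860²/84 = 2270.2381
Population variance = 2270.2381 / 84 = 27.0266
Standard deviation = √27.0266 = 5.1987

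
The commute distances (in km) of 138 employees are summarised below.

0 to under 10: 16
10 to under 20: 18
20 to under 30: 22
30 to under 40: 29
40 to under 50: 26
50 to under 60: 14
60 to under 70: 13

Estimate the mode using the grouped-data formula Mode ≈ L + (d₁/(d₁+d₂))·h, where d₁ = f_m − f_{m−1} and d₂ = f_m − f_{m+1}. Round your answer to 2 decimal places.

Modal class: 30 to under 40 (highest frequency 29).
d₁ = 29 − 22 = 7, d₂ = 29 − 26 = 3
Mode ≈ 30 + (7/(7+3)) × 10 = 30 + 7.0000 = 37.0000

37.00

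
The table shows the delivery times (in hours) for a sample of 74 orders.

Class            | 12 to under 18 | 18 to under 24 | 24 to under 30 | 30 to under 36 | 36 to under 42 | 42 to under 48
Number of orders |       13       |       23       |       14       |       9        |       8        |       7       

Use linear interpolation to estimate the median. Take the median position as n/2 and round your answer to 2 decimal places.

Cumulative frequencies: 13, 36, 50, 59, 67, 74
n = 74; position = n/2 = 37.
This falls in the class 24 to under 30: L = 24, F = 36, f = 14, h = 6.
Median ≈ 24 + ((37 − 36) / 14) × 6 = 24.4286

24.43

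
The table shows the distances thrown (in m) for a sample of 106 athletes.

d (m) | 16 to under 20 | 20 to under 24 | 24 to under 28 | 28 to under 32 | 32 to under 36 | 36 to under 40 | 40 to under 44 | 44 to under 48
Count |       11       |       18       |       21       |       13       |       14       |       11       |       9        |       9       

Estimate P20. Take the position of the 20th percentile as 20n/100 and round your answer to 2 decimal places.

22.27

Cumulative frequencies: 11, 29, 50, 63, 77, 88, 97, 106
n = 106; position = 20n/100 = 21.2.
This falls in the class 20 to under 24: L = 20, F = 11, f = 18, h = 4.
20th percentile ≈ 20 + ((21.2 − 11) / 18) × 4 = 22.2667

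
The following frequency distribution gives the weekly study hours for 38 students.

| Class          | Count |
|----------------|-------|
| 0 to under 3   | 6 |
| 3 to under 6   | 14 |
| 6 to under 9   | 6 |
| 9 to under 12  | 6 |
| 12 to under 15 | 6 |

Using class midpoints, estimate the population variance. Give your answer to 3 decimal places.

15.706

Midpoints: 1.5, 4.5, 7.5, 10.5, 13.5
n = 38, Σfm = 261, mean = 6.8684
Σfm² = 2389.5
Σf(m − x̄)² = Σfm² − (Σfm)²/n = 2389.5 − 261²/38 = 596.8421
Population variance = 596.8421 / 38 = 15.7064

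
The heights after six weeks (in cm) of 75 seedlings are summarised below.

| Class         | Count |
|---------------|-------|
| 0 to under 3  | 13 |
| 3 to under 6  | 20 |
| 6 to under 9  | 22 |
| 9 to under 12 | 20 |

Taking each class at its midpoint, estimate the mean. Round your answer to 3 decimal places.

6.460

Midpoints: 1.5, 4.5, 7.5, 10.5
Σfm = 13×1.5 + 20×4.5 + 22×7.5 + 20×10.5 = 484.5
n = Σf = 75
Mean = 484.5 / 75 = 6.4600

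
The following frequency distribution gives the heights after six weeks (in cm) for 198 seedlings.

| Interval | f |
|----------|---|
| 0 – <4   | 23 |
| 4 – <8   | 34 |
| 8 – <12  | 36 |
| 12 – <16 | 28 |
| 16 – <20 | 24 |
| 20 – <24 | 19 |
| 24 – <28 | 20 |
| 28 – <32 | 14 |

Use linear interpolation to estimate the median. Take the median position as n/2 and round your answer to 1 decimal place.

12.9

Cumulative frequencies: 23, 57, 93, 121, 145, 164, 184, 198
n = 198; position = n/2 = 99.
This falls in the class 12 – <16: L = 12, F = 93, f = 28, h = 4.
Median ≈ 12 + ((99 − 93) / 28) × 4 = 12.8571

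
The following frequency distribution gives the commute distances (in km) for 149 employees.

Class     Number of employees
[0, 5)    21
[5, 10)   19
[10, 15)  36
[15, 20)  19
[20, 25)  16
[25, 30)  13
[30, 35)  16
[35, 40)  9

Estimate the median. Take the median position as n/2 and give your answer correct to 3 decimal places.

Cumulative frequencies: 21, 40, 76, 95, 111, 124, 140, 149
n = 149; position = n/2 = 74.5.
This falls in the class [10, 15): L = 10, F = 40, f = 36, h = 5.
Median ≈ 10 + ((74.5 − 40) / 36) × 5 = 14.7917

14.792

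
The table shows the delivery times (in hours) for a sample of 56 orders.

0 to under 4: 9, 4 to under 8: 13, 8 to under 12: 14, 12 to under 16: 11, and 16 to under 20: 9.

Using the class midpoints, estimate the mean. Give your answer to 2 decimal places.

9.86

Midpoints: 2, 6, 10, 14, 18
Σfm = 9×2 + 13×6 + 14×10 + 11×14 + 9×18 = 552
n = Σf = 56
Mean = 552 / 56 = 9.8571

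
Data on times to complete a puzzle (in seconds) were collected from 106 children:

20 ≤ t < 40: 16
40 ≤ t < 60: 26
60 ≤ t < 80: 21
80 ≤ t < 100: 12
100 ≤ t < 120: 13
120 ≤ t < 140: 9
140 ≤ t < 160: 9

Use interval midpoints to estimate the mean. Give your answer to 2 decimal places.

Midpoints: 30, 50, 70, 90, 110, 130, 150
Σfm = 16×30 + 26×50 + 21×70 + 12×90 + 13×110 + 9×130 + 9×150 = 8280
n = Σf = 106
Mean = 8280 / 106 = 78.1132

78.11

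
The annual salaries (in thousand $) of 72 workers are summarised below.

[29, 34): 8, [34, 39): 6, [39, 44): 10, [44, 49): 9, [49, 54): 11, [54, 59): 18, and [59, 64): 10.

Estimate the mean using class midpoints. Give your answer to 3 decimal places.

48.653

Midpoints: 31.5, 36.5, 41.5, 46.5, 51.5, 56.5, 61.5
Σfm = 8×31.5 + 6×36.5 + 10×41.5 + 9×46.5 + 11×51.5 + 18×56.5 + 10×61.5 = 3503
n = Σf = 72
Mean = 3503 / 72 = 48.6528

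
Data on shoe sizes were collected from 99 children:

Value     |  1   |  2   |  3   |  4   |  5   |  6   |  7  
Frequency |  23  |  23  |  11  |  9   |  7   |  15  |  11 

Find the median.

Cumulative frequencies: 23, 46, 57, 66, 73, 88, 99
n = 99, so the median is the value in position (n+1)/2 = 50.
Position 50 falls at value 3.

3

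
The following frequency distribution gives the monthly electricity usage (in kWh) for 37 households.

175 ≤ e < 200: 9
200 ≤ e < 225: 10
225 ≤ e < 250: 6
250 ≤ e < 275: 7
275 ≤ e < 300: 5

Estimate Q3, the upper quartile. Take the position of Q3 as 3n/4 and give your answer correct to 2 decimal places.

259.82

Cumulative frequencies: 9, 19, 25, 32, 37
n = 37; position = 3n/4 = 27.75.
This falls in the class 250 ≤ e < 275: L = 250, F = 25, f = 7, h = 25.
Upper quartile ≈ 250 + ((27.75 − 25) / 7) × 25 = 259.8214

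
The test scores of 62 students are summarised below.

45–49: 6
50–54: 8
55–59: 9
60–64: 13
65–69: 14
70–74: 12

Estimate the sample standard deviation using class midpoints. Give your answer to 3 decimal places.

8.011

Midpoints: 47, 52, 57, 62, 67, 72
n = 62, Σfm = 3819, mean = 61.5968
Σfm² = 239153
Σf(m − x̄)² = Σfm² − (Σfm)²/n = 239153 − 3819²/62 = 3914.9194
Sample variance = 3914.9194 / 61 = 64.1790
Standard deviation = √64.1790 = 8.0112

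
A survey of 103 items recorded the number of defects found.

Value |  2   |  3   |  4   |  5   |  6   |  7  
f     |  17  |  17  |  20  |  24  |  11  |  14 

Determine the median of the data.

4

Cumulative frequencies: 17, 34, 54, 78, 89, 103
n = 103, so the median is the value in position (n+1)/2 = 52.
Position 52 falls at value 4.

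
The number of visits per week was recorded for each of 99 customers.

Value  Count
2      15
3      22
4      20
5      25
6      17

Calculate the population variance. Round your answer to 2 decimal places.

1.76

Values: 2, 3, 4, 5, 6
n = 99, Σfx = 403, mean = 4.0707
Σfx² = 1815
Σf(x − x̄)² = Σfx² − (Σfx)²/n = 1815 − 403²/99 = 174.5051
Population variance = 174.5051 / 99 = 1.7627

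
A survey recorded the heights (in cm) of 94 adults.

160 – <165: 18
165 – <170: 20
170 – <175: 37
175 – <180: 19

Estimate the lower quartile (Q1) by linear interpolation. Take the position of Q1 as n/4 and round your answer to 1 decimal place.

Cumulative frequencies: 18, 38, 75, 94
n = 94; position = n/4 = 23.5.
This falls in the class 165 – <170: L = 165, F = 18, f = 20, h = 5.
Lower quartile ≈ 165 + ((23.5 − 18) / 20) × 5 = 166.3750

166.4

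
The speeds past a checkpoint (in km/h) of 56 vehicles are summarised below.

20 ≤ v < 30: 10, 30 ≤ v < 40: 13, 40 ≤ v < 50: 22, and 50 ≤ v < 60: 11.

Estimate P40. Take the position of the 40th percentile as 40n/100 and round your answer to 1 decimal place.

Cumulative frequencies: 10, 23, 45, 56
n = 56; position = 40n/100 = 22.4.
This falls in the class 30 ≤ v < 40: L = 30, F = 10, f = 13, h = 10.
40th percentile ≈ 30 + ((22.4 − 10) / 13) × 10 = 39.5385

39.5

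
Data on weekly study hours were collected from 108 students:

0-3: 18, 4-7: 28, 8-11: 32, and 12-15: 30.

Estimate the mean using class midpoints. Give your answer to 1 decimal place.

8.2

Midpoints: 1.5, 5.5, 9.5, 13.5
Σfm = 18×1.5 + 28×5.5 + 32×9.5 + 30×13.5 = 890
n = Σf = 108
Mean = 890 / 108 = 8.2407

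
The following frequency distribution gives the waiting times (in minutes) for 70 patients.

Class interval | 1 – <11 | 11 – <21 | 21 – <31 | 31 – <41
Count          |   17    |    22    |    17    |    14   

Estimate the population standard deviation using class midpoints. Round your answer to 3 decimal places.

Midpoints: 6, 16, 26, 36
n = 70, Σfm = 1400, mean = 20.0000
Σfm² = 35880
Σf(m − x̄)² = Σfm² − (Σfm)²/n = 35880 − 1400²/70 = 7880.0000
Population variance = 7880.0000 / 70 = 112.5714
Standard deviation = √112.5714 = 10.6100

10.610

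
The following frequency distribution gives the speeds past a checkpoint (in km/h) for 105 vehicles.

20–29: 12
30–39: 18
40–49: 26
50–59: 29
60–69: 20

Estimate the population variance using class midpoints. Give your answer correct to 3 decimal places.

Midpoints: 24.5, 34.5, 44.5, 54.5, 64.5
n = 105, Σfm = 4942.5, mean = 47.0714
Σfm² = 249456.25
Σf(m − x̄)² = Σfm² − (Σfm)²/n = 249456.25 − 4942.5²/105 = 16805.7143
Population variance = 16805.7143 / 105 = 160.0544

160.054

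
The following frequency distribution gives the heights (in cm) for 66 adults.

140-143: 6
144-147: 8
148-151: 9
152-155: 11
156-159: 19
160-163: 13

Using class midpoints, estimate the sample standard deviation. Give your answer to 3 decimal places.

6.391

Midpoints: 141.5, 145.5, 149.5, 153.5, 157.5, 161.5
n = 66, Σfm = 10139, mean = 153.6212
Σfm² = 1560220.5
Σf(m − x̄)² = Σfm² − (Σfm)²/n = 1560220.5 − 10139²/66 = 2655.0303
Sample variance = 2655.0303 / 65 = 40.8466
Standard deviation = √40.8466 = 6.3911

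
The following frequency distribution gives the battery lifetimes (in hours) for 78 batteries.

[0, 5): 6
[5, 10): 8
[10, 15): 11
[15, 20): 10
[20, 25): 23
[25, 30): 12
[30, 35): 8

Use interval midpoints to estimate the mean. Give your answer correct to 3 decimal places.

Midpoints: 2.5, 7.5, 12.5, 17.5, 22.5, 27.5, 32.5
Σfm = 6×2.5 + 8×7.5 + 11×12.5 + 10×17.5 + 23×22.5 + 12×27.5 + 8×32.5 = 1495
n = Σf = 78
Mean = 1495 / 78 = 19.1667

19.167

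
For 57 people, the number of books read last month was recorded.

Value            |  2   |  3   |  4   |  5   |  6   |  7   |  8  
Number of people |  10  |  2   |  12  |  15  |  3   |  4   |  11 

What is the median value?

Cumulative frequencies: 10, 12, 24, 39, 42, 46, 57
n = 57, so the median is the value in position (n+1)/2 = 29.
Position 29 falls at value 5.

5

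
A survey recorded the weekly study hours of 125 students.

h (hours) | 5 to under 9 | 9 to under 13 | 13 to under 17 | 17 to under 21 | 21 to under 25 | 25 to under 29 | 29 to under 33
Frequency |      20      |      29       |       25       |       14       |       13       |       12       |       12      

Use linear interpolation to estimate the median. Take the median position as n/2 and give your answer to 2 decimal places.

Cumulative frequencies: 20, 49, 74, 88, 101, 113, 125
n = 125; position = n/2 = 62.5.
This falls in the class 13 to under 17: L = 13, F = 49, f = 25, h = 4.
Median ≈ 13 + ((62.5 − 49) / 25) × 4 = 15.1600

15.16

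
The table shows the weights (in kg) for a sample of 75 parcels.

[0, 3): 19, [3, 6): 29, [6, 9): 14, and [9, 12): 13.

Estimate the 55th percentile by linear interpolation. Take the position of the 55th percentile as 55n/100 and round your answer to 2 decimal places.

Cumulative frequencies: 19, 48, 62, 75
n = 75; position = 55n/100 = 41.25.
This falls in the class [3, 6): L = 3, F = 19, f = 29, h = 3.
55th percentile ≈ 3 + ((41.25 − 19) / 29) × 3 = 5.3017

5.30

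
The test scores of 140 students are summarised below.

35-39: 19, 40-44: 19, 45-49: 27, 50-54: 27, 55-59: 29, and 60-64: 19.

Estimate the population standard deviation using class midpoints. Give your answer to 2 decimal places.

Midpoints: 37, 42, 47, 52, 57, 62
n = 140, Σfm = 7005, mean = 50.0357
Σfm² = 359435
Σf(m − x̄)² = Σfm² − (Σfm)²/n = 359435 − 7005²/140 = 8934.8214
Population variance = 8934.8214 / 140 = 63.8202
Standard deviation = √63.8202 = 7.9888

7.99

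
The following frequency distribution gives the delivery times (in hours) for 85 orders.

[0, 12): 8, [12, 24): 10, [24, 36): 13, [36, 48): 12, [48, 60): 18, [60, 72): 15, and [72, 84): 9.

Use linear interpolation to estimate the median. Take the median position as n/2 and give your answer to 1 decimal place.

Cumulative frequencies: 8, 18, 31, 43, 61, 76, 85
n = 85; position = n/2 = 42.5.
This falls in the class [36, 48): L = 36, F = 31, f = 12, h = 12.
Median ≈ 36 + ((42.5 − 31) / 12) × 12 = 47.5000

47.5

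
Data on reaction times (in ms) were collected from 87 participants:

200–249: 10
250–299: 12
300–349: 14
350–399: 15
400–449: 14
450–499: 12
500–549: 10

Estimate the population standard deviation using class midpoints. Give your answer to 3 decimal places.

93.465

Midpoints: 224.5, 274.5, 324.5, 374.5, 424.5, 474.5, 524.5
n = 87, Σfm = 32581.5, mean = 374.5000
Σfm² = 12961771.75
Σf(m − x̄)² = Σfm² − (Σfm)²/n = 12961771.75 − 32581.5²/87 = 760000.0000
Population variance = 760000.0000 / 87 = 8735.6322
Standard deviation = √8735.6322 = 93.4646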